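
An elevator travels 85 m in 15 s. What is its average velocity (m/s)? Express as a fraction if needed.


Given: distance d = 85 m, time t = 15 s
Using v = d / t
v = 85 / 15
v = 17/3 m/s

17/3 m/s


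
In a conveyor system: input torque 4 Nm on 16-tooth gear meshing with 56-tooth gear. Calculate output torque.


Given: N1 = 16, N2 = 56, T1 = 4 Nm
Using T2/T1 = N2/N1
T2 = T1 * N2 / N1
T2 = 4 * 56 / 16
T2 = 224 / 16
T2 = 14 Nm

14 Nm


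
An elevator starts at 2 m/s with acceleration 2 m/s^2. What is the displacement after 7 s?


Given: v0 = 2 m/s, a = 2 m/s^2, t = 7 s
Using s = v0*t + (1/2)*a*t^2
s = 2*7 + (1/2)*2*7^2
s = 14 + (1/2)*98
s = 14 + 49
s = 63

63 m


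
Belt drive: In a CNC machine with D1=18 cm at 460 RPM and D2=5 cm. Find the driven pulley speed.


Given: D1 = 18 cm, w1 = 460 RPM, D2 = 5 cm
Using D1*w1 = D2*w2
w2 = D1*w1 / D2
w2 = 18*460 / 5
w2 = 8280 / 5
w2 = 1656 RPM

1656 RPM


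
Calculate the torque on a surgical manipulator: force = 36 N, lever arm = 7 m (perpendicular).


Given: F = 36 N, r = 7 m, angle = 90 deg (perpendicular)
Using tau = F * r * sin(90)
sin(90) = 1
tau = 36 * 7 * 1
tau = 252 Nm

252 Nm


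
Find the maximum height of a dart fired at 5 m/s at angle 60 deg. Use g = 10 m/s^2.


Given: v0 = 5 m/s, theta = 60 deg, g = 10 m/s^2
sin^2(60) = 3/4
Using H = v0^2 * sin^2(theta) / (2*g)
H = 5^2 * 3/4 / (2*10)
H = 25 * 3/4 / 20
H = 75/4 / 20
H = 15/16 m

15/16 m


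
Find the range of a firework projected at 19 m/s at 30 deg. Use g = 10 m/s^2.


Given: v0 = 19 m/s, theta = 30 deg, g = 10 m/s^2
sin(2*30) = sin(60) = sqrt(3)/2
Using R = v0^2 * sin(2*theta) / g
R = 19^2 * (sqrt(3)/2) / 10
R = 361 * sqrt(3) / 20
R = 361/20*sqrt(3) m

361/20*sqrt(3) m


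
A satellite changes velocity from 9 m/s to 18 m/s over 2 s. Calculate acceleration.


Given: initial velocity v0 = 9 m/s, final velocity v = 18 m/s, time t = 2 s
Using a = (v - v0) / t
a = (18 - 9) / 2
a = 9 / 2
a = 9/2 m/s^2

9/2 m/s^2


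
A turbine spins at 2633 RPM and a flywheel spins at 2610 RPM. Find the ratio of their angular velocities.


Given: RPM_A = 2633, RPM_B = 2610
omega = 2*pi*RPM/60, so omega_A/omega_B = RPM_A / RPM_B
omega_A/omega_B = 2633 / 2610
omega_A/omega_B = 2633/2610

2633/2610


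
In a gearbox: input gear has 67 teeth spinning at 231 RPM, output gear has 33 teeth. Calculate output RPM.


Given: N1 = 67 teeth, w1 = 231 RPM, N2 = 33 teeth
Using N1*w1 = N2*w2
w2 = N1*w1 / N2
w2 = 67*231 / 33
w2 = 15477 / 33
w2 = 469 RPM

469 RPM


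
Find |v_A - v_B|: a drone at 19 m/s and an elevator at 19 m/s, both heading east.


Given: v_A = 19 m/s east, v_B = 19 m/s east
Both move in the same direction; relative speed = |v_A - v_B|
|19 - 19| = |0|
= 0 m/s

0 m/s


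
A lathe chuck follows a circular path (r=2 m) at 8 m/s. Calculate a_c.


Given: v = 8 m/s, r = 2 m
Using a_c = v^2 / r
a_c = 8^2 / 2
a_c = 64 / 2
a_c = 32 m/s^2

32 m/s^2


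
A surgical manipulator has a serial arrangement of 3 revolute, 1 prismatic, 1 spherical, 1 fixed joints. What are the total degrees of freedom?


Given: serial robot with 3 revolute, 1 prismatic, 1 spherical, 1 fixed joints
DOF contribution per joint type: revolute=1, prismatic=1, spherical=3, fixed=0
DOF = 3*1 + 1*1 + 1*3 + 1*0
DOF = 7

7


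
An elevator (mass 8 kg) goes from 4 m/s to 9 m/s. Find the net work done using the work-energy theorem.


Given: m = 8 kg, v0 = 4 m/s, v = 9 m/s
Using W = (1/2)*m*(v^2 - v0^2)
v^2 = 9^2 = 81
v0^2 = 4^2 = 16
v^2 - v0^2 = 81 - 16 = 65
W = (1/2)*8*65 = 260 J

260 J


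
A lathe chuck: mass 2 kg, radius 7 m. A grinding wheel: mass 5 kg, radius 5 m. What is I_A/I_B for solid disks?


Given: M1=2 kg, R1=7 m, M2=5 kg, R2=5 m
For a disk: I = (1/2)*M*R^2, so I_A/I_B = (M1*R1^2)/(M2*R2^2)
M1*R1^2 = 2*49 = 98
M2*R2^2 = 5*25 = 125
I_A/I_B = 98/125 = 98/125

98/125


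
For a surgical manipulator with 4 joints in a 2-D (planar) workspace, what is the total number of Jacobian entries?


Given: task space dimension = 2, joints = 4
Jacobian is a 2 x 4 matrix
Total entries = rows * columns
Total = 2 * 4
Total = 8

8


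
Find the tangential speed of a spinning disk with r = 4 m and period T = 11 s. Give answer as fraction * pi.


Given: radius r = 4 m, period T = 11 s
Using v = 2*pi*r / T
v = 2*pi*4 / 11
v = 8*pi / 11
v = 8/11*pi m/s

8/11*pi m/s


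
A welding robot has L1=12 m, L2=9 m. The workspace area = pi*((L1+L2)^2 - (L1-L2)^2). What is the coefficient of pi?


Given: L1 = 12, L2 = 9
(L1+L2)^2 = (21)^2 = 441
(L1-L2)^2 = (3)^2 = 9
Difference = 441 - 9 = 432
This equals 4*L1*L2 = 4*12*9 = 432
Workspace area = 432*pi

432


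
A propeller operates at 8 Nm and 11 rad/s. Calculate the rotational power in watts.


Given: tau = 8 Nm, omega = 11 rad/s
Using P = tau * omega
P = 8 * 11
P = 88 W

88 W


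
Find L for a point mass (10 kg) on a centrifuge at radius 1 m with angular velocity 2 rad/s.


Given: m = 10 kg, r = 1 m, omega = 2 rad/s
For a point mass: I = m*r^2
I = 10*1^2 = 10*1 = 10
L = I*omega = 10*2
L = 20 kg*m^2/s

20 kg*m^2/s


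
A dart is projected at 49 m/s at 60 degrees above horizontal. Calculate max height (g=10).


Given: v0 = 49 m/s, theta = 60 deg, g = 10 m/s^2
sin^2(60) = 3/4
Using H = v0^2 * sin^2(theta) / (2*g)
H = 49^2 * 3/4 / (2*10)
H = 2401 * 3/4 / 20
H = 7203/4 / 20
H = 7203/80 m

7203/80 m


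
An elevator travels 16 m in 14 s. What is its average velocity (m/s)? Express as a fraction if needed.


Given: distance d = 16 m, time t = 14 s
Using v = d / t
v = 16 / 14
v = 8/7 m/s

8/7 m/s


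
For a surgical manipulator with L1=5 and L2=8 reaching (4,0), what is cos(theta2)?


Given: L1 = 5, L2 = 8, target (x, y) = (4, 0)
Using cos(theta2) = (x^2 + y^2 - L1^2 - L2^2) / (2*L1*L2)
x^2 + y^2 = 4^2 + 0 = 16
L1^2 + L2^2 = 25 + 64 = 89
Numerator = 16 - 89 = -73
Denominator = 2*5*8 = 80
cos(theta2) = -73/80 = -73/80

-73/80


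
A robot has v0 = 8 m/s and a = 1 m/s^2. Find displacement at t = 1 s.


Given: v0 = 8 m/s, a = 1 m/s^2, t = 1 s
Using s = v0*t + (1/2)*a*t^2
s = 8*1 + (1/2)*1*1^2
s = 8 + (1/2)*1
s = 8 + 1/2
s = 17/2

17/2 m


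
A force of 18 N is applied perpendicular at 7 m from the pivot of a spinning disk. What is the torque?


Given: F = 18 N, r = 7 m, angle = 90 deg (perpendicular)
Using tau = F * r * sin(90)
sin(90) = 1
tau = 18 * 7 * 1
tau = 126 Nm

126 Nm


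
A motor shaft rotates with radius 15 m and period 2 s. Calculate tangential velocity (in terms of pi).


Given: radius r = 15 m, period T = 2 s
Using v = 2*pi*r / T
v = 2*pi*15 / 2
v = 30*pi / 2
v = 15*pi m/s

15*pi m/s


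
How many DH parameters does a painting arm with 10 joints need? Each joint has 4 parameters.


Given: 10 joints, 4 DH parameters per joint (d, theta, a, alpha)
Total DH parameters = number_of_joints * 4
Total = 10 * 4
Total = 40

40


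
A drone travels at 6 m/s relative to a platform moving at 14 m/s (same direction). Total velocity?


Given: object velocity = 6 m/s, platform velocity = 14 m/s (same direction)
Using classical velocity addition: v_total = v_object + v_platform
v_total = 6 + 14
v_total = 20 m/s

20 m/s


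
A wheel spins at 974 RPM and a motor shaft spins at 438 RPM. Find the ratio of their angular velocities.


Given: RPM_A = 974, RPM_B = 438
omega = 2*pi*RPM/60, so omega_A/omega_B = RPM_A / RPM_B
omega_A/omega_B = 974 / 438
omega_A/omega_B = 487/219

487/219


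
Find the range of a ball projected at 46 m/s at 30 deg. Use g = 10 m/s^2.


Given: v0 = 46 m/s, theta = 30 deg, g = 10 m/s^2
sin(2*30) = sin(60) = sqrt(3)/2
Using R = v0^2 * sin(2*theta) / g
R = 46^2 * (sqrt(3)/2) / 10
R = 2116 * sqrt(3) / 20
R = 529/5*sqrt(3) m

529/5*sqrt(3) m


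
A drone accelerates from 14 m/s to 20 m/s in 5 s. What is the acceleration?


Given: initial velocity v0 = 14 m/s, final velocity v = 20 m/s, time t = 5 s
Using a = (v - v0) / t
a = (20 - 14) / 5
a = 6 / 5
a = 6/5 m/s^2

6/5 m/s^2


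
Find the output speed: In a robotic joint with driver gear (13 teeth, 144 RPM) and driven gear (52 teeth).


Given: N1 = 13 teeth, w1 = 144 RPM, N2 = 52 teeth
Using N1*w1 = N2*w2
w2 = N1*w1 / N2
w2 = 13*144 / 52
w2 = 1872 / 52
w2 = 36 RPM

36 RPM


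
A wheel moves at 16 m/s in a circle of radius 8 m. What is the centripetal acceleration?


Given: v = 16 m/s, r = 8 m
Using a_c = v^2 / r
a_c = 16^2 / 8
a_c = 256 / 8
a_c = 32 m/s^2

32 m/s^2


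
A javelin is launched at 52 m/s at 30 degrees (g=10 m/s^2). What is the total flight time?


Given: v0 = 52 m/s, theta = 30 deg, g = 10 m/s^2
sin(30) = 1/2
Using T = 2*v0*sin(theta) / g
T = 2*52*1/2 / 10
T = 52 / 10
T = 26/5 s

26/5 s


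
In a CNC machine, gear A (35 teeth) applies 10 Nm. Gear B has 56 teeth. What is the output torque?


Given: N1 = 35, N2 = 56, T1 = 10 Nm
Using T2/T1 = N2/N1
T2 = T1 * N2 / N1
T2 = 10 * 56 / 35
T2 = 560 / 35
T2 = 16 Nm

16 Nm


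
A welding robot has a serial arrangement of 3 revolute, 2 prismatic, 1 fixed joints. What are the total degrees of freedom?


Given: serial robot with 3 revolute, 2 prismatic, 1 fixed joints
DOF contribution per joint type: revolute=1, prismatic=1, spherical=3, fixed=0
DOF = 3*1 + 2*1 + 1*0
DOF = 5

5


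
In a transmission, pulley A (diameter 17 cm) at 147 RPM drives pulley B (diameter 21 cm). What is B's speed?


Given: D1 = 17 cm, w1 = 147 RPM, D2 = 21 cm
Using D1*w1 = D2*w2
w2 = D1*w1 / D2
w2 = 17*147 / 21
w2 = 2499 / 21
w2 = 119 RPM

119 RPM


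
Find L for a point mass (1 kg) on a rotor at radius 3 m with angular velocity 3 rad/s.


Given: m = 1 kg, r = 3 m, omega = 3 rad/s
For a point mass: I = m*r^2
I = 1*3^2 = 1*9 = 9
L = I*omega = 9*3
L = 27 kg*m^2/s

27 kg*m^2/s


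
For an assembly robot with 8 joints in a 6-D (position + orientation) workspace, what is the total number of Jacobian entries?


Given: task space dimension = 6, joints = 8
Jacobian is a 6 x 8 matrix
Total entries = rows * columns
Total = 6 * 8
Total = 48

48


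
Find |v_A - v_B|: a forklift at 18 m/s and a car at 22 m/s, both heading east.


Given: v_A = 18 m/s east, v_B = 22 m/s east
Both move in the same direction; relative speed = |v_A - v_B|
|18 - 22| = |-4|
= 4 m/s

4 m/s


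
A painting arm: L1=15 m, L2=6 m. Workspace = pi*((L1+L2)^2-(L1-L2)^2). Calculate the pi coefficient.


Given: L1 = 15, L2 = 6
(L1+L2)^2 = (21)^2 = 441
(L1-L2)^2 = (9)^2 = 81
Difference = 441 - 81 = 360
This equals 4*L1*L2 = 4*15*6 = 360
Workspace area = 360*pi

360


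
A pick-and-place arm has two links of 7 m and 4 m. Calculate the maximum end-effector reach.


Given: L1 = 7 m, L2 = 4 m
For a 2-link planar arm, max reach = L1 + L2 (fully extended)
Max reach = 7 + 4
Max reach = 11 m

11 m


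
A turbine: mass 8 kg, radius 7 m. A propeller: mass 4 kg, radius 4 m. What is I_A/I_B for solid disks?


Given: M1=8 kg, R1=7 m, M2=4 kg, R2=4 m
For a disk: I = (1/2)*M*R^2, so I_A/I_B = (M1*R1^2)/(M2*R2^2)
M1*R1^2 = 8*49 = 392
M2*R2^2 = 4*16 = 64
I_A/I_B = 392/64 = 49/8

49/8


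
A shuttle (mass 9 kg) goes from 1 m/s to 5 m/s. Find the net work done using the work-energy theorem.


Given: m = 9 kg, v0 = 1 m/s, v = 5 m/s
Using W = (1/2)*m*(v^2 - v0^2)
v^2 = 5^2 = 25
v0^2 = 1^2 = 1
v^2 - v0^2 = 25 - 1 = 24
W = (1/2)*9*24 = 108 J

108 J


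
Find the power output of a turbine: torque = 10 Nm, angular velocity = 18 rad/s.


Given: tau = 10 Nm, omega = 18 rad/s
Using P = tau * omega
P = 10 * 18
P = 180 W

180 W


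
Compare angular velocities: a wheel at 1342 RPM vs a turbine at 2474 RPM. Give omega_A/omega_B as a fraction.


Given: RPM_A = 1342, RPM_B = 2474
omega = 2*pi*RPM/60, so omega_A/omega_B = RPM_A / RPM_B
omega_A/omega_B = 1342 / 2474
omega_A/omega_B = 671/1237

671/1237


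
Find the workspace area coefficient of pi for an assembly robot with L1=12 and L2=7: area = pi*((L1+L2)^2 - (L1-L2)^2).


Given: L1 = 12, L2 = 7
(L1+L2)^2 = (19)^2 = 361
(L1-L2)^2 = (5)^2 = 25
Difference = 361 - 25 = 336
This equals 4*L1*L2 = 4*12*7 = 336
Workspace area = 336*pi

336


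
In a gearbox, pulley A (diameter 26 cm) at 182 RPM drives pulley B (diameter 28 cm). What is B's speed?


Given: D1 = 26 cm, w1 = 182 RPM, D2 = 28 cm
Using D1*w1 = D2*w2
w2 = D1*w1 / D2
w2 = 26*182 / 28
w2 = 4732 / 28
w2 = 169 RPM

169 RPM


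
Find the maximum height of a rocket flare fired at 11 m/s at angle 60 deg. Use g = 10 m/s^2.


Given: v0 = 11 m/s, theta = 60 deg, g = 10 m/s^2
sin^2(60) = 3/4
Using H = v0^2 * sin^2(theta) / (2*g)
H = 11^2 * 3/4 / (2*10)
H = 121 * 3/4 / 20
H = 363/4 / 20
H = 363/80 m

363/80 m


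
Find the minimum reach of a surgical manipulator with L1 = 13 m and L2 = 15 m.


Given: L1 = 13 m, L2 = 15 m
For a 2-link planar arm, min reach = |L1 - L2| (second link folded back)
Min reach = |13 - 15|
Min reach = 2 m

2 m


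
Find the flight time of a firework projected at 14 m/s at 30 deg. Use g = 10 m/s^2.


Given: v0 = 14 m/s, theta = 30 deg, g = 10 m/s^2
sin(30) = 1/2
Using T = 2*v0*sin(theta) / g
T = 2*14*1/2 / 10
T = 14 / 10
T = 7/5 s

7/5 s


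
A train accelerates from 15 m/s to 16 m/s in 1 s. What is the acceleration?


Given: initial velocity v0 = 15 m/s, final velocity v = 16 m/s, time t = 1 s
Using a = (v - v0) / t
a = (16 - 15) / 1
a = 1 / 1
a = 1 m/s^2

1 m/s^2


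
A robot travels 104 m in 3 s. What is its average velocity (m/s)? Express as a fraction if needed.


Given: distance d = 104 m, time t = 3 s
Using v = d / t
v = 104 / 3
v = 104/3 m/s

104/3 m/s


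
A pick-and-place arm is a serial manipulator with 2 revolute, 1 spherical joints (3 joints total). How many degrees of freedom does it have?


Given: serial robot with 2 revolute, 1 spherical joints
DOF contribution per joint type: revolute=1, prismatic=1, spherical=3, fixed=0
DOF = 2*1 + 1*3
DOF = 5

5


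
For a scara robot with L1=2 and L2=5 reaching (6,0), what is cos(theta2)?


Given: L1 = 2, L2 = 5, target (x, y) = (6, 0)
Using cos(theta2) = (x^2 + y^2 - L1^2 - L2^2) / (2*L1*L2)
x^2 + y^2 = 6^2 + 0 = 36
L1^2 + L2^2 = 4 + 25 = 29
Numerator = 36 - 29 = 7
Denominator = 2*2*5 = 20
cos(theta2) = 7/20 = 7/20

7/20


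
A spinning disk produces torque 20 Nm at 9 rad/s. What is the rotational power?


Given: tau = 20 Nm, omega = 9 rad/s
Using P = tau * omega
P = 20 * 9
P = 180 W

180 W


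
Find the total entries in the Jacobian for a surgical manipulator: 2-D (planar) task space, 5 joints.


Given: task space dimension = 2, joints = 5
Jacobian is a 2 x 5 matrix
Total entries = rows * columns
Total = 2 * 5
Total = 10

10


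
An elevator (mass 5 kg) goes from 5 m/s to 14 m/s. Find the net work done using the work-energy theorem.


Given: m = 5 kg, v0 = 5 m/s, v = 14 m/s
Using W = (1/2)*m*(v^2 - v0^2)
v^2 = 14^2 = 196
v0^2 = 5^2 = 25
v^2 - v0^2 = 196 - 25 = 171
W = (1/2)*5*171 = 855/2 J

855/2 J


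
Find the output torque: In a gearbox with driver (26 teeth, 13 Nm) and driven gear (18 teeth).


Given: N1 = 26, N2 = 18, T1 = 13 Nm
Using T2/T1 = N2/N1
T2 = T1 * N2 / N1
T2 = 13 * 18 / 26
T2 = 234 / 26
T2 = 9 Nm

9 Nm


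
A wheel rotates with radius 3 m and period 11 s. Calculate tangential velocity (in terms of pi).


Given: radius r = 3 m, period T = 11 s
Using v = 2*pi*r / T
v = 2*pi*3 / 11
v = 6*pi / 11
v = 6/11*pi m/s

6/11*pi m/s


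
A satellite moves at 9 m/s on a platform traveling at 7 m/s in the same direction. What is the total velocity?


Given: object velocity = 9 m/s, platform velocity = 7 m/s (same direction)
Using classical velocity addition: v_total = v_object + v_platform
v_total = 9 + 7
v_total = 16 m/s

16 m/s


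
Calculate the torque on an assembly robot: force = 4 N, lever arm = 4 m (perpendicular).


Given: F = 4 N, r = 4 m, angle = 90 deg (perpendicular)
Using tau = F * r * sin(90)
sin(90) = 1
tau = 4 * 4 * 1
tau = 16 Nm

16 Nm


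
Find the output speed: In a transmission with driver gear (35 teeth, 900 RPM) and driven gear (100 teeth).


Given: N1 = 35 teeth, w1 = 900 RPM, N2 = 100 teeth
Using N1*w1 = N2*w2
w2 = N1*w1 / N2
w2 = 35*900 / 100
w2 = 31500 / 100
w2 = 315 RPM

315 RPM


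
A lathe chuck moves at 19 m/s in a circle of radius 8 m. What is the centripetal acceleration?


Given: v = 19 m/s, r = 8 m
Using a_c = v^2 / r
a_c = 19^2 / 8
a_c = 361 / 8
a_c = 361/8 m/s^2

361/8 m/s^2


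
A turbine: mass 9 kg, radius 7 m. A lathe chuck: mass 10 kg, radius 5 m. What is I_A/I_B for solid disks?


Given: M1=9 kg, R1=7 m, M2=10 kg, R2=5 m
For a disk: I = (1/2)*M*R^2, so I_A/I_B = (M1*R1^2)/(M2*R2^2)
M1*R1^2 = 9*49 = 441
M2*R2^2 = 10*25 = 250
I_A/I_B = 441/250 = 441/250

441/250


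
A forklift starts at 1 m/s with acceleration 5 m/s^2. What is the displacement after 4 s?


Given: v0 = 1 m/s, a = 5 m/s^2, t = 4 s
Using s = v0*t + (1/2)*a*t^2
s = 1*4 + (1/2)*5*4^2
s = 4 + (1/2)*80
s = 4 + 40
s = 44

44 m


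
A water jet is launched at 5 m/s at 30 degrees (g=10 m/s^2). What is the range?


Given: v0 = 5 m/s, theta = 30 deg, g = 10 m/s^2
sin(2*30) = sin(60) = sqrt(3)/2
Using R = v0^2 * sin(2*theta) / g
R = 5^2 * (sqrt(3)/2) / 10
R = 25 * sqrt(3) / 20
R = 5/4*sqrt(3) m

5/4*sqrt(3) m


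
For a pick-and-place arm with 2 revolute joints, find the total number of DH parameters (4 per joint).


Given: 2 joints, 4 DH parameters per joint (d, theta, a, alpha)
Total DH parameters = number_of_joints * 4
Total = 2 * 4
Total = 8

8


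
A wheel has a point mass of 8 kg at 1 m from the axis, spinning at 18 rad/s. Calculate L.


Given: m = 8 kg, r = 1 m, omega = 18 rad/s
For a point mass: I = m*r^2
I = 8*1^2 = 8*1 = 8
L = I*omega = 8*18
L = 144 kg*m^2/s

144 kg*m^2/s


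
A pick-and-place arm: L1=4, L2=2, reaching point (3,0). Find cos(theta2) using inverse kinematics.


Given: L1 = 4, L2 = 2, target (x, y) = (3, 0)
Using cos(theta2) = (x^2 + y^2 - L1^2 - L2^2) / (2*L1*L2)
x^2 + y^2 = 3^2 + 0 = 9
L1^2 + L2^2 = 16 + 4 = 20
Numerator = 9 - 20 = -11
Denominator = 2*4*2 = 16
cos(theta2) = -11/16 = -11/16

-11/16


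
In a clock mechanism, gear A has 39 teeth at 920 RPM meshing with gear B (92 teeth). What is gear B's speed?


Given: N1 = 39 teeth, w1 = 920 RPM, N2 = 92 teeth
Using N1*w1 = N2*w2
w2 = N1*w1 / N2
w2 = 39*920 / 92
w2 = 35880 / 92
w2 = 390 RPM

390 RPM


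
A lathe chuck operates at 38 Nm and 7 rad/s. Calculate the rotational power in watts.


Given: tau = 38 Nm, omega = 7 rad/s
Using P = tau * omega
P = 38 * 7
P = 266 W

266 W


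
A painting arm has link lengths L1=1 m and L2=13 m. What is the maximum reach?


Given: L1 = 1 m, L2 = 13 m
For a 2-link planar arm, max reach = L1 + L2 (fully extended)
Max reach = 1 + 13
Max reach = 14 m

14 m


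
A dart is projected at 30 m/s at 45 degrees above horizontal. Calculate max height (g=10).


Given: v0 = 30 m/s, theta = 45 deg, g = 10 m/s^2
sin^2(45) = 1/2
Using H = v0^2 * sin^2(theta) / (2*g)
H = 30^2 * 1/2 / (2*10)
H = 900 * 1/2 / 20
H = 450 / 20
H = 45/2 m

45/2 m


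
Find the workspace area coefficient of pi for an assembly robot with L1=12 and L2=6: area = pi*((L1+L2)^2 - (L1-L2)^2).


Given: L1 = 12, L2 = 6
(L1+L2)^2 = (18)^2 = 324
(L1-L2)^2 = (6)^2 = 36
Difference = 324 - 36 = 288
This equals 4*L1*L2 = 4*12*6 = 288
Workspace area = 288*pi

288


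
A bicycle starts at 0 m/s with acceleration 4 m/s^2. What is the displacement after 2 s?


Given: v0 = 0 m/s, a = 4 m/s^2, t = 2 s
Using s = v0*t + (1/2)*a*t^2
s = 0*2 + (1/2)*4*2^2
s = 0 + (1/2)*16
s = 0 + 8
s = 8

8 m


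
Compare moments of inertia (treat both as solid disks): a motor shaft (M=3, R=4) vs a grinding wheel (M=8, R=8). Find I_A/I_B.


Given: M1=3 kg, R1=4 m, M2=8 kg, R2=8 m
For a disk: I = (1/2)*M*R^2, so I_A/I_B = (M1*R1^2)/(M2*R2^2)
M1*R1^2 = 3*16 = 48
M2*R2^2 = 8*64 = 512
I_A/I_B = 48/512 = 3/32

3/32


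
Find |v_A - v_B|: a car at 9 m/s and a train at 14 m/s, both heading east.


Given: v_A = 9 m/s east, v_B = 14 m/s east
Both move in the same direction; relative speed = |v_A - v_B|
|9 - 14| = |-5|
= 5 m/s

5 m/s


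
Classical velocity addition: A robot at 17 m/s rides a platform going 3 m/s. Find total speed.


Given: object velocity = 17 m/s, platform velocity = 3 m/s (same direction)
Using classical velocity addition: v_total = v_object + v_platform
v_total = 17 + 3
v_total = 20 m/s

20 m/s


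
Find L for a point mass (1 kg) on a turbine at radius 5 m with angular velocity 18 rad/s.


Given: m = 1 kg, r = 5 m, omega = 18 rad/s
For a point mass: I = m*r^2
I = 1*5^2 = 1*25 = 25
L = I*omega = 25*18
L = 450 kg*m^2/s

450 kg*m^2/s


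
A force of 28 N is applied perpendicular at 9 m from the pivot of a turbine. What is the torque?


Given: F = 28 N, r = 9 m, angle = 90 deg (perpendicular)
Using tau = F * r * sin(90)
sin(90) = 1
tau = 28 * 9 * 1
tau = 252 Nm

252 Nm


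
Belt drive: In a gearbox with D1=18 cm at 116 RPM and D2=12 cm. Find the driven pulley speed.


Given: D1 = 18 cm, w1 = 116 RPM, D2 = 12 cm
Using D1*w1 = D2*w2
w2 = D1*w1 / D2
w2 = 18*116 / 12
w2 = 2088 / 12
w2 = 174 RPM

174 RPM


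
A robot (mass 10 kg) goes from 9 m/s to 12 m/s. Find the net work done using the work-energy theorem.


Given: m = 10 kg, v0 = 9 m/s, v = 12 m/s
Using W = (1/2)*m*(v^2 - v0^2)
v^2 = 12^2 = 144
v0^2 = 9^2 = 81
v^2 - v0^2 = 144 - 81 = 63
W = (1/2)*10*63 = 315 J

315 J


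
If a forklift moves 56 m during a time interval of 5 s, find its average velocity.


Given: distance d = 56 m, time t = 5 s
Using v = d / t
v = 56 / 5
v = 56/5 m/s

56/5 m/s


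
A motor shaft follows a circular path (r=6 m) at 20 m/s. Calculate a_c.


Given: v = 20 m/s, r = 6 m
Using a_c = v^2 / r
a_c = 20^2 / 6
a_c = 400 / 6
a_c = 200/3 m/s^2

200/3 m/s^2


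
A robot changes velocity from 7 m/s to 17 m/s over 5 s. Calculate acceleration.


Given: initial velocity v0 = 7 m/s, final velocity v = 17 m/s, time t = 5 s
Using a = (v - v0) / t
a = (17 - 7) / 5
a = 10 / 5
a = 2 m/s^2

2 m/s^2


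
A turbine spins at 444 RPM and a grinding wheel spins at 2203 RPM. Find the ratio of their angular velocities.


Given: RPM_A = 444, RPM_B = 2203
omega = 2*pi*RPM/60, so omega_A/omega_B = RPM_A / RPM_B
omega_A/omega_B = 444 / 2203
omega_A/omega_B = 444/2203

444/2203


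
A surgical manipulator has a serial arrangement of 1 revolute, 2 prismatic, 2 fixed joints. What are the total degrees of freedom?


Given: serial robot with 1 revolute, 2 prismatic, 2 fixed joints
DOF contribution per joint type: revolute=1, prismatic=1, spherical=3, fixed=0
DOF = 1*1 + 2*1 + 2*0
DOF = 3

3


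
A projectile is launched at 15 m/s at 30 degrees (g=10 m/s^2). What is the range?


Given: v0 = 15 m/s, theta = 30 deg, g = 10 m/s^2
sin(2*30) = sin(60) = sqrt(3)/2
Using R = v0^2 * sin(2*theta) / g
R = 15^2 * (sqrt(3)/2) / 10
R = 225 * sqrt(3) / 20
R = 45/4*sqrt(3) m

45/4*sqrt(3) m


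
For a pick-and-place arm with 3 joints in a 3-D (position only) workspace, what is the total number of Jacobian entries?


Given: task space dimension = 3, joints = 3
Jacobian is a 3 x 3 matrix
Total entries = rows * columns
Total = 3 * 3
Total = 9

9


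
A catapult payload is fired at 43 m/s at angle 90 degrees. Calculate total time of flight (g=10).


Given: v0 = 43 m/s, theta = 90 deg, g = 10 m/s^2
sin(90) = 1
Using T = 2*v0*sin(theta) / g
T = 2*43*1 / 10
T = 86 / 10
T = 43/5 s

43/5 s


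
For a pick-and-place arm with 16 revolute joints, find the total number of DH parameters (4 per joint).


Given: 16 joints, 4 DH parameters per joint (d, theta, a, alpha)
Total DH parameters = number_of_joints * 4
Total = 16 * 4
Total = 64

64


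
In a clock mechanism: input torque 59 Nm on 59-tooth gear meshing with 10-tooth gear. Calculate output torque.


Given: N1 = 59, N2 = 10, T1 = 59 Nm
Using T2/T1 = N2/N1
T2 = T1 * N2 / N1
T2 = 59 * 10 / 59
T2 = 590 / 59
T2 = 10 Nm

10 Nm


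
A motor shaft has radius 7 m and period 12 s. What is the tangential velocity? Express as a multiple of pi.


Given: radius r = 7 m, period T = 12 s
Using v = 2*pi*r / T
v = 2*pi*7 / 12
v = 14*pi / 12
v = 7/6*pi m/s

7/6*pi m/s


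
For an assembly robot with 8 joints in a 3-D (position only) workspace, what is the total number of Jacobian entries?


Given: task space dimension = 3, joints = 8
Jacobian is a 3 x 8 matrix
Total entries = rows * columns
Total = 3 * 8
Total = 24

24


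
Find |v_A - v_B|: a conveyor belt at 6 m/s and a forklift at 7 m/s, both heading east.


Given: v_A = 6 m/s east, v_B = 7 m/s east
Both move in the same direction; relative speed = |v_A - v_B|
|6 - 7| = |-1|
= 1 m/s

1 m/s


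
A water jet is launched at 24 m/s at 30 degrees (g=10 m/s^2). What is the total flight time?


Given: v0 = 24 m/s, theta = 30 deg, g = 10 m/s^2
sin(30) = 1/2
Using T = 2*v0*sin(theta) / g
T = 2*24*1/2 / 10
T = 24 / 10
T = 12/5 s

12/5 s


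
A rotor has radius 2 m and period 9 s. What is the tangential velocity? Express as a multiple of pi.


Given: radius r = 2 m, period T = 9 s
Using v = 2*pi*r / T
v = 2*pi*2 / 9
v = 4*pi / 9
v = 4/9*pi m/s

4/9*pi m/s


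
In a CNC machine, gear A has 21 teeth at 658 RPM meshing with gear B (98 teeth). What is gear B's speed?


Given: N1 = 21 teeth, w1 = 658 RPM, N2 = 98 teeth
Using N1*w1 = N2*w2
w2 = N1*w1 / N2
w2 = 21*658 / 98
w2 = 13818 / 98
w2 = 141 RPM

141 RPM


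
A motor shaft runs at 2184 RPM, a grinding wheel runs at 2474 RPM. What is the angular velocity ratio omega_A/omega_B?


Given: RPM_A = 2184, RPM_B = 2474
omega = 2*pi*RPM/60, so omega_A/omega_B = RPM_A / RPM_B
omega_A/omega_B = 2184 / 2474
omega_A/omega_B = 1092/1237

1092/1237


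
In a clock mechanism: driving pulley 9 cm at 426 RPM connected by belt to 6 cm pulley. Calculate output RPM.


Given: D1 = 9 cm, w1 = 426 RPM, D2 = 6 cm
Using D1*w1 = D2*w2
w2 = D1*w1 / D2
w2 = 9*426 / 6
w2 = 3834 / 6
w2 = 639 RPM

639 RPM


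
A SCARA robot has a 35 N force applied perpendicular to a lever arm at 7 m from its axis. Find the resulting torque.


Given: F = 35 N, r = 7 m, angle = 90 deg (perpendicular)
Using tau = F * r * sin(90)
sin(90) = 1
tau = 35 * 7 * 1
tau = 245 Nm

245 Nm


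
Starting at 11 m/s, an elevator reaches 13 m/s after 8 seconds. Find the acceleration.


Given: initial velocity v0 = 11 m/s, final velocity v = 13 m/s, time t = 8 s
Using a = (v - v0) / t
a = (13 - 11) / 8
a = 2 / 8
a = 1/4 m/s^2

1/4 m/s^2


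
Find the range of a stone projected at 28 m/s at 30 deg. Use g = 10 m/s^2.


Given: v0 = 28 m/s, theta = 30 deg, g = 10 m/s^2
sin(2*30) = sin(60) = sqrt(3)/2
Using R = v0^2 * sin(2*theta) / g
R = 28^2 * (sqrt(3)/2) / 10
R = 784 * sqrt(3) / 20
R = 196/5*sqrt(3) m

196/5*sqrt(3) m


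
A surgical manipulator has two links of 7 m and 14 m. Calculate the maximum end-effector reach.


Given: L1 = 7 m, L2 = 14 m
For a 2-link planar arm, max reach = L1 + L2 (fully extended)
Max reach = 7 + 14
Max reach = 21 m

21 m


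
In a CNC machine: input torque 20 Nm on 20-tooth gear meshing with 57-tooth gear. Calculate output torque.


Given: N1 = 20, N2 = 57, T1 = 20 Nm
Using T2/T1 = N2/N1
T2 = T1 * N2 / N1
T2 = 20 * 57 / 20
T2 = 1140 / 20
T2 = 57 Nm

57 Nm


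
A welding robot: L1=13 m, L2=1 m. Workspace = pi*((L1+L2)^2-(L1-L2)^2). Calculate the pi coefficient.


Given: L1 = 13, L2 = 1
(L1+L2)^2 = (14)^2 = 196
(L1-L2)^2 = (12)^2 = 144
Difference = 196 - 144 = 52
This equals 4*L1*L2 = 4*13*1 = 52
Workspace area = 52*pi

52


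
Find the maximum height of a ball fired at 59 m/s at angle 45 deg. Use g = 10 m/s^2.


Given: v0 = 59 m/s, theta = 45 deg, g = 10 m/s^2
sin^2(45) = 1/2
Using H = v0^2 * sin^2(theta) / (2*g)
H = 59^2 * 1/2 / (2*10)
H = 3481 * 1/2 / 20
H = 3481/2 / 20
H = 3481/40 m

3481/40 m


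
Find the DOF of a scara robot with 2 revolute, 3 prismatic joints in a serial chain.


Given: serial robot with 2 revolute, 3 prismatic joints
DOF contribution per joint type: revolute=1, prismatic=1, spherical=3, fixed=0
DOF = 2*1 + 3*1
DOF = 5

5


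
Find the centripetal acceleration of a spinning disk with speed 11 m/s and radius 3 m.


Given: v = 11 m/s, r = 3 m
Using a_c = v^2 / r
a_c = 11^2 / 3
a_c = 121 / 3
a_c = 121/3 m/s^2

121/3 m/s^2


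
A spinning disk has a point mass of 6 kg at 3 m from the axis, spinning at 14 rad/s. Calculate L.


Given: m = 6 kg, r = 3 m, omega = 14 rad/s
For a point mass: I = m*r^2
I = 6*3^2 = 6*9 = 54
L = I*omega = 54*14
L = 756 kg*m^2/s

756 kg*m^2/s


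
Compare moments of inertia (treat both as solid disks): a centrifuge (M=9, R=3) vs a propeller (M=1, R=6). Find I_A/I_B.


Given: M1=9 kg, R1=3 m, M2=1 kg, R2=6 m
For a disk: I = (1/2)*M*R^2, so I_A/I_B = (M1*R1^2)/(M2*R2^2)
M1*R1^2 = 9*9 = 81
M2*R2^2 = 1*36 = 36
I_A/I_B = 81/36 = 9/4

9/4


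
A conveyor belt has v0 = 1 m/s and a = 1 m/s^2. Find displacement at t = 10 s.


Given: v0 = 1 m/s, a = 1 m/s^2, t = 10 s
Using s = v0*t + (1/2)*a*t^2
s = 1*10 + (1/2)*1*10^2
s = 10 + (1/2)*100
s = 10 + 50
s = 60

60 m


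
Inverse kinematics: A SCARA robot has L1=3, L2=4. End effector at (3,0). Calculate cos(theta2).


Given: L1 = 3, L2 = 4, target (x, y) = (3, 0)
Using cos(theta2) = (x^2 + y^2 - L1^2 - L2^2) / (2*L1*L2)
x^2 + y^2 = 3^2 + 0 = 9
L1^2 + L2^2 = 9 + 16 = 25
Numerator = 9 - 25 = -16
Denominator = 2*3*4 = 24
cos(theta2) = -16/24 = -2/3

-2/3


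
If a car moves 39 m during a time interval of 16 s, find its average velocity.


Given: distance d = 39 m, time t = 16 s
Using v = d / t
v = 39 / 16
v = 39/16 m/s

39/16 m/s


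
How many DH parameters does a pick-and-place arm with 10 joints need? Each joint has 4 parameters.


Given: 10 joints, 4 DH parameters per joint (d, theta, a, alpha)
Total DH parameters = number_of_joints * 4
Total = 10 * 4
Total = 40

40


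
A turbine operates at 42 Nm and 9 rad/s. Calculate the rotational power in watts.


Given: tau = 42 Nm, omega = 9 rad/s
Using P = tau * omega
P = 42 * 9
P = 378 W

378 W


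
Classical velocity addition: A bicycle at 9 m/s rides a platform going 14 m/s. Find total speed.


Given: object velocity = 9 m/s, platform velocity = 14 m/s (same direction)
Using classical velocity addition: v_total = v_object + v_platform
v_total = 9 + 14
v_total = 23 m/s

23 m/s


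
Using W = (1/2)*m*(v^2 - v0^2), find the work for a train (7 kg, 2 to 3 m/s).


Given: m = 7 kg, v0 = 2 m/s, v = 3 m/s
Using W = (1/2)*m*(v^2 - v0^2)
v^2 = 3^2 = 9
v0^2 = 2^2 = 4
v^2 - v0^2 = 9 - 4 = 5
W = (1/2)*7*5 = 35/2 J

35/2 J


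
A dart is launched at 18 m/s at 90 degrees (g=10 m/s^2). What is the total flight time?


Given: v0 = 18 m/s, theta = 90 deg, g = 10 m/s^2
sin(90) = 1
Using T = 2*v0*sin(theta) / g
T = 2*18*1 / 10
T = 36 / 10
T = 18/5 s

18/5 s


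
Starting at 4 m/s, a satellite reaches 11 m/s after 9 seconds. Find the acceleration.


Given: initial velocity v0 = 4 m/s, final velocity v = 11 m/s, time t = 9 s
Using a = (v - v0) / t
a = (11 - 4) / 9
a = 7 / 9
a = 7/9 m/s^2

7/9 m/s^2


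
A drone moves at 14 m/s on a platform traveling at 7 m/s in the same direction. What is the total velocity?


Given: object velocity = 14 m/s, platform velocity = 7 m/s (same direction)
Using classical velocity addition: v_total = v_object + v_platform
v_total = 14 + 7
v_total = 21 m/s

21 m/s


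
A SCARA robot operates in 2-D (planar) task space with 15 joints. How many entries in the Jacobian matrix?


Given: task space dimension = 2, joints = 15
Jacobian is a 2 x 15 matrix
Total entries = rows * columns
Total = 2 * 15
Total = 30

30


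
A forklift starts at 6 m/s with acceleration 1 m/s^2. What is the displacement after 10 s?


Given: v0 = 6 m/s, a = 1 m/s^2, t = 10 s
Using s = v0*t + (1/2)*a*t^2
s = 6*10 + (1/2)*1*10^2
s = 60 + (1/2)*100
s = 60 + 50
s = 110

110 m


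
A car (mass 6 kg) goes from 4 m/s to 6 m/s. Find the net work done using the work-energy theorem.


Given: m = 6 kg, v0 = 4 m/s, v = 6 m/s
Using W = (1/2)*m*(v^2 - v0^2)
v^2 = 6^2 = 36
v0^2 = 4^2 = 16
v^2 - v0^2 = 36 - 16 = 20
W = (1/2)*6*20 = 60 J

60 J


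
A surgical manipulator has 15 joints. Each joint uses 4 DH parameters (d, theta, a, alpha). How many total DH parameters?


Given: 15 joints, 4 DH parameters per joint (d, theta, a, alpha)
Total DH parameters = number_of_joints * 4
Total = 15 * 4
Total = 60

60


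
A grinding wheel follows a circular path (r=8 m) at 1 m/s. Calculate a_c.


Given: v = 1 m/s, r = 8 m
Using a_c = v^2 / r
a_c = 1^2 / 8
a_c = 1 / 8
a_c = 1/8 m/s^2

1/8 m/s^2


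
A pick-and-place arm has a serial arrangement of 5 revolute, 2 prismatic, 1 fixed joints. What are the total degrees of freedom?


Given: serial robot with 5 revolute, 2 prismatic, 1 fixed joints
DOF contribution per joint type: revolute=1, prismatic=1, spherical=3, fixed=0
DOF = 5*1 + 2*1 + 1*0
DOF = 7

7


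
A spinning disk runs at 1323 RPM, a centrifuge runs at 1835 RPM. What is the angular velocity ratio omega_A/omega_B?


Given: RPM_A = 1323, RPM_B = 1835
omega = 2*pi*RPM/60, so omega_A/omega_B = RPM_A / RPM_B
omega_A/omega_B = 1323 / 1835
omega_A/omega_B = 1323/1835

1323/1835


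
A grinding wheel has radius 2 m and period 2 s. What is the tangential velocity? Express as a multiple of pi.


Given: radius r = 2 m, period T = 2 s
Using v = 2*pi*r / T
v = 2*pi*2 / 2
v = 4*pi / 2
v = 2*pi m/s

2*pi m/s


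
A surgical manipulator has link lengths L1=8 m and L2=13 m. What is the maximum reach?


Given: L1 = 8 m, L2 = 13 m
For a 2-link planar arm, max reach = L1 + L2 (fully extended)
Max reach = 8 + 13
Max reach = 21 m

21 m


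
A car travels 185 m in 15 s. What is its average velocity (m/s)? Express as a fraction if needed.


Given: distance d = 185 m, time t = 15 s
Using v = d / t
v = 185 / 15
v = 37/3 m/s

37/3 m/s


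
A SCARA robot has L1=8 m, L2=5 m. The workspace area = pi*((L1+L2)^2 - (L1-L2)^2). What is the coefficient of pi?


Given: L1 = 8, L2 = 5
(L1+L2)^2 = (13)^2 = 169
(L1-L2)^2 = (3)^2 = 9
Difference = 169 - 9 = 160
This equals 4*L1*L2 = 4*8*5 = 160
Workspace area = 160*pi

160


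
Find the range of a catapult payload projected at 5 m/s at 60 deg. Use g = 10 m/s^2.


Given: v0 = 5 m/s, theta = 60 deg, g = 10 m/s^2
sin(2*60) = sin(120) = sqrt(3)/2
Using R = v0^2 * sin(2*theta) / g
R = 5^2 * (sqrt(3)/2) / 10
R = 25 * sqrt(3) / 20
R = 5/4*sqrt(3) m

5/4*sqrt(3) m


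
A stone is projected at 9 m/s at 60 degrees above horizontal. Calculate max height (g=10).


Given: v0 = 9 m/s, theta = 60 deg, g = 10 m/s^2
sin^2(60) = 3/4
Using H = v0^2 * sin^2(theta) / (2*g)
H = 9^2 * 3/4 / (2*10)
H = 81 * 3/4 / 20
H = 243/4 / 20
H = 243/80 m

243/80 m


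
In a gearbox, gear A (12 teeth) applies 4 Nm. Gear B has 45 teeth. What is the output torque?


Given: N1 = 12, N2 = 45, T1 = 4 Nm
Using T2/T1 = N2/N1
T2 = T1 * N2 / N1
T2 = 4 * 45 / 12
T2 = 180 / 12
T2 = 15 Nm

15 Nm


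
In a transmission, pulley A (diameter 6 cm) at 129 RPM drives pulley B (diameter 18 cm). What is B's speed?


Given: D1 = 6 cm, w1 = 129 RPM, D2 = 18 cm
Using D1*w1 = D2*w2
w2 = D1*w1 / D2
w2 = 6*129 / 18
w2 = 774 / 18
w2 = 43 RPM

43 RPM


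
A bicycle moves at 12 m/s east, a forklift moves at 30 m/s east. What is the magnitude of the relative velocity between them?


Given: v_A = 12 m/s east, v_B = 30 m/s east
Both move in the same direction; relative speed = |v_A - v_B|
|12 - 30| = |-18|
= 18 m/s

18 m/s


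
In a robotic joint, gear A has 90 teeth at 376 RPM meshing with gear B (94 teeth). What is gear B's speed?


Given: N1 = 90 teeth, w1 = 376 RPM, N2 = 94 teeth
Using N1*w1 = N2*w2
w2 = N1*w1 / N2
w2 = 90*376 / 94
w2 = 33840 / 94
w2 = 360 RPM

360 RPM


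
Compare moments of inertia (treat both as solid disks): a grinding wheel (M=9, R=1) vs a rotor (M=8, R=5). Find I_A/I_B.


Given: M1=9 kg, R1=1 m, M2=8 kg, R2=5 m
For a disk: I = (1/2)*M*R^2, so I_A/I_B = (M1*R1^2)/(M2*R2^2)
M1*R1^2 = 9*1 = 9
M2*R2^2 = 8*25 = 200
I_A/I_B = 9/200 = 9/200

9/200


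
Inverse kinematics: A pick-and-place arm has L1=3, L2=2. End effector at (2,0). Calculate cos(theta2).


Given: L1 = 3, L2 = 2, target (x, y) = (2, 0)
Using cos(theta2) = (x^2 + y^2 - L1^2 - L2^2) / (2*L1*L2)
x^2 + y^2 = 2^2 + 0 = 4
L1^2 + L2^2 = 9 + 4 = 13
Numerator = 4 - 13 = -9
Denominator = 2*3*2 = 12
cos(theta2) = -9/12 = -3/4

-3/4


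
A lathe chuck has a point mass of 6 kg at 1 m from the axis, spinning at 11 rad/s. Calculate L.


Given: m = 6 kg, r = 1 m, omega = 11 rad/s
For a point mass: I = m*r^2
I = 6*1^2 = 6*1 = 6
L = I*omega = 6*11
L = 66 kg*m^2/s

66 kg*m^2/s


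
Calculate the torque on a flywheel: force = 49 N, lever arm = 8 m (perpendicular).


Given: F = 49 N, r = 8 m, angle = 90 deg (perpendicular)
Using tau = F * r * sin(90)
sin(90) = 1
tau = 49 * 8 * 1
tau = 392 Nm

392 Nm


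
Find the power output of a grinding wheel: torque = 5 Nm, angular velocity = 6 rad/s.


Given: tau = 5 Nm, omega = 6 rad/s
Using P = tau * omega
P = 5 * 6
P = 30 W

30 W


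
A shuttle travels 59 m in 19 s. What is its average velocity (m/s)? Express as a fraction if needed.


Given: distance d = 59 m, time t = 19 s
Using v = d / t
v = 59 / 19
v = 59/19 m/s

59/19 m/s


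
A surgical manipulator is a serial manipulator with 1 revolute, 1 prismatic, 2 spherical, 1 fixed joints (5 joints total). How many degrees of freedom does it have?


Given: serial robot with 1 revolute, 1 prismatic, 2 spherical, 1 fixed joints
DOF contribution per joint type: revolute=1, prismatic=1, spherical=3, fixed=0
DOF = 1*1 + 1*1 + 2*3 + 1*0
DOF = 8

8


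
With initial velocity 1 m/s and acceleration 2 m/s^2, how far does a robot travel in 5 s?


Given: v0 = 1 m/s, a = 2 m/s^2, t = 5 s
Using s = v0*t + (1/2)*a*t^2
s = 1*5 + (1/2)*2*5^2
s = 5 + (1/2)*50
s = 5 + 25
s = 30

30 m


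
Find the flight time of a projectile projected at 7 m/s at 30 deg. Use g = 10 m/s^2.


Given: v0 = 7 m/s, theta = 30 deg, g = 10 m/s^2
sin(30) = 1/2
Using T = 2*v0*sin(theta) / g
T = 2*7*1/2 / 10
T = 7 / 10
T = 7/10 s

7/10 s


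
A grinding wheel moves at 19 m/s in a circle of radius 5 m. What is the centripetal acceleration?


Given: v = 19 m/s, r = 5 m
Using a_c = v^2 / r
a_c = 19^2 / 5
a_c = 361 / 5
a_c = 361/5 m/s^2

361/5 m/s^2


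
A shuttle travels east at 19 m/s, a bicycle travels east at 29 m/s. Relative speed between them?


Given: v_A = 19 m/s east, v_B = 29 m/s east
Both move in the same direction; relative speed = |v_A - v_B|
|19 - 29| = |-10|
= 10 m/s

10 m/s


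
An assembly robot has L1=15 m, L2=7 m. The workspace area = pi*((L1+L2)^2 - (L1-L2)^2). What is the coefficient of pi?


Given: L1 = 15, L2 = 7
(L1+L2)^2 = (22)^2 = 484
(L1-L2)^2 = (8)^2 = 64
Difference = 484 - 64 = 420
This equals 4*L1*L2 = 4*15*7 = 420
Workspace area = 420*pi

420


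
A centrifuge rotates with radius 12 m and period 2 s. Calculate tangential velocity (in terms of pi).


Given: radius r = 12 m, period T = 2 s
Using v = 2*pi*r / T
v = 2*pi*12 / 2
v = 24*pi / 2
v = 12*pi m/s

12*pi m/s


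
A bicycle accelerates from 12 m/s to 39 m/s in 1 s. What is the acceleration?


Given: initial velocity v0 = 12 m/s, final velocity v = 39 m/s, time t = 1 s
Using a = (v - v0) / t
a = (39 - 12) / 1
a = 27 / 1
a = 27 m/s^2

27 m/s^2


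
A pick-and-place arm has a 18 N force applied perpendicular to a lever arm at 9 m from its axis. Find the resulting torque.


Given: F = 18 N, r = 9 m, angle = 90 deg (perpendicular)
Using tau = F * r * sin(90)
sin(90) = 1
tau = 18 * 9 * 1
tau = 162 Nm

162 Nm


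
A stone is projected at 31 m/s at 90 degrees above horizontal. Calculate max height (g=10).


Given: v0 = 31 m/s, theta = 90 deg, g = 10 m/s^2
sin^2(90) = 1
Using H = v0^2 * sin^2(theta) / (2*g)
H = 31^2 * 1 / (2*10)
H = 961 * 1 / 20
H = 961 / 20
H = 961/20 m

961/20 m


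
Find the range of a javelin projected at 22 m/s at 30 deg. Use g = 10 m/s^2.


Given: v0 = 22 m/s, theta = 30 deg, g = 10 m/s^2
sin(2*30) = sin(60) = sqrt(3)/2
Using R = v0^2 * sin(2*theta) / g
R = 22^2 * (sqrt(3)/2) / 10
R = 484 * sqrt(3) / 20
R = 121/5*sqrt(3) m

121/5*sqrt(3) m
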